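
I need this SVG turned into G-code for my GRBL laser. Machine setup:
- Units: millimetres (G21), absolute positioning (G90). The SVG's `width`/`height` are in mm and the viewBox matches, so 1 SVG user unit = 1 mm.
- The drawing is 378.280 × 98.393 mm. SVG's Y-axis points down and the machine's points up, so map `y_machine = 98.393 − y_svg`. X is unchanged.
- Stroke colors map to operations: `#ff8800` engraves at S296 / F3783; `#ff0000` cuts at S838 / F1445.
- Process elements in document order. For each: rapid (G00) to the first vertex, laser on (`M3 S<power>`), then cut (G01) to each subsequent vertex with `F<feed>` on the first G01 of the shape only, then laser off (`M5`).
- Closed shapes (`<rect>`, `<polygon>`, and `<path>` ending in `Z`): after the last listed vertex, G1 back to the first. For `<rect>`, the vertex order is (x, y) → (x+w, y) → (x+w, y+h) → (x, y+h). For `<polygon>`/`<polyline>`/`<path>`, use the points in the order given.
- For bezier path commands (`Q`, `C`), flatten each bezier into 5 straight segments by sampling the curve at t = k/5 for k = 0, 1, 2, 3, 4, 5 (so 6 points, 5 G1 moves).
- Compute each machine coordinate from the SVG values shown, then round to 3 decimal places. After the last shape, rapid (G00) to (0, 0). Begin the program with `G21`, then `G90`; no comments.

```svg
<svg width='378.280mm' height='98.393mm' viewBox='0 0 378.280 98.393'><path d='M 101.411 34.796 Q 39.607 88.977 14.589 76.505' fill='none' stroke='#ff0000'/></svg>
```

viewBox `0 0 378.280 98.393` with mm width/height → 1 unit = 1 mm. Flip: y_m = 98.393 − y_svg.

**Shape 1** — `<path>` quadratic bezier, stroke `#ff0000` → cut (S838, F1445). Control points (SVG): P0=(101.411,34.796), P1=(39.607,88.977), P2=(14.589,76.505); sampled at t=k/5. Machine vertices: (101.411,63.597) → (78.161,44.591) → (57.854,30.917) → (40.489,22.575) → (26.068,19.565) → (14.589,21.888). Open path.

G21
G90
G00 X101.411 Y63.597
M3 S838
G01 X78.161 Y44.591 F1445
G01 X57.854 Y30.917
G01 X40.489 Y22.575
G01 X26.068 Y19.565
G01 X14.589 Y21.888
M5
G00 X0.000 Y0.000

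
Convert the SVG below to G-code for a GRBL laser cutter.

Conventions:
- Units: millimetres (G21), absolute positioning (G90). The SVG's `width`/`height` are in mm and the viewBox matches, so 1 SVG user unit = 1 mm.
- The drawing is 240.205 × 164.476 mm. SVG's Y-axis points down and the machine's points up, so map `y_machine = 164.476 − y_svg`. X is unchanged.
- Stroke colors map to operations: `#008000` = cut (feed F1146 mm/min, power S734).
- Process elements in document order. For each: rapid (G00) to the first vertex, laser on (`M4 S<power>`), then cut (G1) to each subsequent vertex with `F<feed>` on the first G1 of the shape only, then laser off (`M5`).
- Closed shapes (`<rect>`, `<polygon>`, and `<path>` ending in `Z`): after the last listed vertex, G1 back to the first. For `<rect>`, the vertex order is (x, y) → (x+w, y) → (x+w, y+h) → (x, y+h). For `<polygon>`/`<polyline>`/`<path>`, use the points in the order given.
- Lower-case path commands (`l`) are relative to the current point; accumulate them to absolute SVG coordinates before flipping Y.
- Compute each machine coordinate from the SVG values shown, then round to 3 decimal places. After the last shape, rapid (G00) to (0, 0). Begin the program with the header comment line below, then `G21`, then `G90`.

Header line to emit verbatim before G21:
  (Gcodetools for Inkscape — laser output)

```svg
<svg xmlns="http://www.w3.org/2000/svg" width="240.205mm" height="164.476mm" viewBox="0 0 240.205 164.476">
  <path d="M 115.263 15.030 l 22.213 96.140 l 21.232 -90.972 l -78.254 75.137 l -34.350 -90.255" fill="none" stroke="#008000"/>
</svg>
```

(Gcodetools for Inkscape — laser output)
G21
G90
G00 X115.263 Y149.446
M4 S734
G1 X137.476 Y53.306 F1146
G1 X158.708 Y144.278
G1 X80.454 Y69.141
G1 X46.104 Y159.396
M5
G00 X0.000 Y0.000

Since the viewBox matches the mm dimensions, user units are millimetres directly. The only transform is the Y-flip y_m = 164.476 − y_svg.

Shape 1 is a open polyline drawn with `<path>`. Its stroke #008000 means cut at S734, F1146. After flipping Y the toolpath is (115.263,149.446) → (137.476,53.306) → (158.708,144.278) → (80.454,69.141) → (46.104,159.396).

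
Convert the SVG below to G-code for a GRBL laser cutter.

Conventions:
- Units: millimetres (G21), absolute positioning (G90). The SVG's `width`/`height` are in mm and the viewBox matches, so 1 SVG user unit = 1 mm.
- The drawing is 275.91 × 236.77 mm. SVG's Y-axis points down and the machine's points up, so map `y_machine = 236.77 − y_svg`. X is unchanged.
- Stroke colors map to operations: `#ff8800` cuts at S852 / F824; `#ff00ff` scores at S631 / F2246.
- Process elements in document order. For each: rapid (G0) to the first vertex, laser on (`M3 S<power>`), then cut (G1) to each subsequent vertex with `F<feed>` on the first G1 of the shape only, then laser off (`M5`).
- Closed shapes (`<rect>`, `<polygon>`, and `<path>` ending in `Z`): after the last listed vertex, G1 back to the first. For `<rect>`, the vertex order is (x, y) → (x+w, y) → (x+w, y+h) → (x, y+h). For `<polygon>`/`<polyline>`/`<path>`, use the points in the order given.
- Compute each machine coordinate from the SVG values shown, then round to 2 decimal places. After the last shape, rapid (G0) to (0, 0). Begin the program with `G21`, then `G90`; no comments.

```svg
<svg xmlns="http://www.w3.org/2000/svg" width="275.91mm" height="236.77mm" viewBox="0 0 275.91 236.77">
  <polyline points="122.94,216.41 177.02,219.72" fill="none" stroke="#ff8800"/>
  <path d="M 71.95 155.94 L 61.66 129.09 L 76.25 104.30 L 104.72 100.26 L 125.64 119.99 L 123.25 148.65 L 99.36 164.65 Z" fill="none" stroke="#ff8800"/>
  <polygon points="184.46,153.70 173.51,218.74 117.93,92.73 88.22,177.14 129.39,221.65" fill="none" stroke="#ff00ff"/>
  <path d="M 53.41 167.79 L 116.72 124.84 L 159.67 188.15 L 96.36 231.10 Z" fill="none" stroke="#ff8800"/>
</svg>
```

G21
G90
G0 X122.94 Y20.36
M3 S852
G1 X177.02 Y17.05 F824
M5
G0 X71.95 Y80.83
M3 S852
G1 X61.66 Y107.68 F824
G1 X76.25 Y132.47
G1 X104.72 Y136.51
G1 X125.64 Y116.78
G1 X123.25 Y88.12
G1 X99.36 Y72.12
G1 X71.95 Y80.83
M5
G0 X184.46 Y83.07
M3 S631
G1 X173.51 Y18.03 F2246
G1 X117.93 Y144.04
G1 X88.22 Y59.63
G1 X129.39 Y15.12
G1 X184.46 Y83.07
M5
G0 X53.41 Y68.98
M3 S852
G1 X116.72 Y111.93 F824
G1 X159.67 Y48.62
G1 X96.36 Y5.67
G1 X53.41 Y68.98
M5
G0 X0.00 Y0.00

Since the viewBox matches the mm dimensions, user units are millimetres directly. The only transform is the Y-flip y_m = 236.77 − y_svg.

Shape 1 is a line segment drawn with `<polyline>`. Its stroke #ff8800 means cut at S852, F824. After flipping Y the toolpath is (122.94,20.36) → (177.02,17.05).

Shape 2 is a regular polygon drawn with `<path>`. Its stroke #ff8800 means cut at S852, F824. After flipping Y the toolpath is (71.95,80.83) → (61.66,107.68) → (76.25,132.47) → (104.72,136.51) → (125.64,116.78) → (123.25,88.12) → (99.36,72.12) → (71.95,80.83), returning to the start.

Shape 3 is a closed polygon drawn with `<polygon>`. Its stroke #ff00ff means score at S631, F2246. After flipping Y the toolpath is (184.46,83.07) → (173.51,18.03) → (117.93,144.04) → (88.22,59.63) → (129.39,15.12) → (184.46,83.07), returning to the start.

Shape 4 is a regular polygon drawn with `<path>`. Its stroke #ff8800 means cut at S852, F824. After flipping Y the toolpath is (53.41,68.98) → (116.72,111.93) → (159.67,48.62) → (96.36,5.67) → (53.41,68.98), returning to the start.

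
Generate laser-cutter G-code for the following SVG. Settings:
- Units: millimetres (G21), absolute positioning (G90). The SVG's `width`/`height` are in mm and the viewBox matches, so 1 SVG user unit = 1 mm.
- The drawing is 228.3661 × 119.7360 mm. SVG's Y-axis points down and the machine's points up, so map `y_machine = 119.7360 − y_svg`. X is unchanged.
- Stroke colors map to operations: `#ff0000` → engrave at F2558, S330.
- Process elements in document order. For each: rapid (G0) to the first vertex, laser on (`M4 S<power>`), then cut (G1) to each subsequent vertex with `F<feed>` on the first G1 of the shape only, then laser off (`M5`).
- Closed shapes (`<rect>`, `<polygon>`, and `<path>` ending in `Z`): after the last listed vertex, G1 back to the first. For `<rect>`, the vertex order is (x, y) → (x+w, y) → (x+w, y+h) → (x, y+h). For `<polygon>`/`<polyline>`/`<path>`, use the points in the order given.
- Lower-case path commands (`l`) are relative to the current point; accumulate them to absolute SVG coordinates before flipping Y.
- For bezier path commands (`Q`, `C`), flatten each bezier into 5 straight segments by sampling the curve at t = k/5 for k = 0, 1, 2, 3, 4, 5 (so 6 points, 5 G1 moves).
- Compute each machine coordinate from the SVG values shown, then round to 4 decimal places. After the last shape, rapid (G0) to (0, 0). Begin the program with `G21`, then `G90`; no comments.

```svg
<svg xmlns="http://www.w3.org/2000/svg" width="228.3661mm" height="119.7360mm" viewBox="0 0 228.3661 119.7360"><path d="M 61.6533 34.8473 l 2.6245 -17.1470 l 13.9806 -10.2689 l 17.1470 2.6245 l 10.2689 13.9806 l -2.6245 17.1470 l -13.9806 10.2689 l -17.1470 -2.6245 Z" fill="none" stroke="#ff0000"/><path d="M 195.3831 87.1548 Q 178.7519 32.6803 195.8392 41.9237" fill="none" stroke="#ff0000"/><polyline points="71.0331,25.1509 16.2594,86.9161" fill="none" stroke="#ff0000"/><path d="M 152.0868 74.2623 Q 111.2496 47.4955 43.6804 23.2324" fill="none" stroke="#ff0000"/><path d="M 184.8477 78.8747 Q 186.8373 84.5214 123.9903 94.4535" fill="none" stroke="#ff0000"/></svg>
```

viewBox `0 0 228.3661 119.7360` with mm width/height → 1 unit = 1 mm. Flip: y_m = 119.7360 − y_svg.

**Shape 1** — `<path>` regular polygon, stroke `#ff0000` → engrave (S330, F2558). Machine vertices: (61.6533,84.8887) → (64.2778,102.0357) → (78.2584,112.3046) → (95.4054,109.6801) → (105.6743,95.6995) → (103.0498,78.5525) → (89.0692,68.2836) → (71.9222,70.9081) → (61.6533,84.8887). Closed: final G1 returns to the first vertex.

**Shape 2** — `<path>` quadratic bezier, stroke `#ff0000` → engrave (S330, F2558). Control points (SVG): P0=(195.3831,87.1548), P1=(178.7519,32.6803), P2=(195.8392,41.9237); sampled at t=k/5. Machine vertices: (195.3831,32.5812) → (190.0794,51.8223) → (187.4731,65.9659) → (187.5643,75.0122) → (190.3530,78.9609) → (195.8392,77.8123). Open path.

**Shape 3** — `<polyline>` line segment, stroke `#ff0000` → engrave (S330, F2558). Machine vertices: (71.0331,94.5851) → (16.2594,32.8199). Open path.

**Shape 4** — `<path>` quadratic bezier, stroke `#ff0000` → engrave (S330, F2558). Control points (SVG): P0=(152.0868,74.2623), P1=(111.2496,47.4955), P2=(43.6804,23.2324); sampled at t=k/5. Machine vertices: (152.0868,45.4737) → (134.6826,56.0803) → (115.1399,66.4865) → (93.4586,76.6925) → (69.6388,86.6982) → (43.6804,96.5036). Open path.

**Shape 5** — `<path>` quadratic bezier, stroke `#ff0000` → engrave (S330, F2558). Control points (SVG): P0=(184.8477,78.8747), P1=(186.8373,84.5214), P2=(123.9903,94.4535); sampled at t=k/5. Machine vertices: (184.8477,40.8613) → (183.0501,38.4312) → (176.0655,35.6583) → (163.8940,32.5425) → (146.5356,29.0839) → (123.9903,25.2825). Open path.

G21
G90
G0 X61.6533 Y84.8887
M4 S330
G1 X64.2778 Y102.0357 F2558
G1 X78.2584 Y112.3046
G1 X95.4054 Y109.6801
G1 X105.6743 Y95.6995
G1 X103.0498 Y78.5525
G1 X89.0692 Y68.2836
G1 X71.9222 Y70.9081
G1 X61.6533 Y84.8887
M5
G0 X195.3831 Y32.5812
M4 S330
G1 X190.0794 Y51.8223 F2558
G1 X187.4731 Y65.9659
G1 X187.5643 Y75.0122
G1 X190.3530 Y78.9609
G1 X195.8392 Y77.8123
M5
G0 X71.0331 Y94.5851
M4 S330
G1 X16.2594 Y32.8199 F2558
M5
G0 X152.0868 Y45.4737
M4 S330
G1 X134.6826 Y56.0803 F2558
G1 X115.1399 Y66.4865
G1 X93.4586 Y76.6925
G1 X69.6388 Y86.6982
G1 X43.6804 Y96.5036
M5
G0 X184.8477 Y40.8613
M4 S330
G1 X183.0501 Y38.4312 F2558
G1 X176.0655 Y35.6583
G1 X163.8940 Y32.5425
G1 X146.5356 Y29.0839
G1 X123.9903 Y25.2825
M5
G0 X0.0000 Y0.0000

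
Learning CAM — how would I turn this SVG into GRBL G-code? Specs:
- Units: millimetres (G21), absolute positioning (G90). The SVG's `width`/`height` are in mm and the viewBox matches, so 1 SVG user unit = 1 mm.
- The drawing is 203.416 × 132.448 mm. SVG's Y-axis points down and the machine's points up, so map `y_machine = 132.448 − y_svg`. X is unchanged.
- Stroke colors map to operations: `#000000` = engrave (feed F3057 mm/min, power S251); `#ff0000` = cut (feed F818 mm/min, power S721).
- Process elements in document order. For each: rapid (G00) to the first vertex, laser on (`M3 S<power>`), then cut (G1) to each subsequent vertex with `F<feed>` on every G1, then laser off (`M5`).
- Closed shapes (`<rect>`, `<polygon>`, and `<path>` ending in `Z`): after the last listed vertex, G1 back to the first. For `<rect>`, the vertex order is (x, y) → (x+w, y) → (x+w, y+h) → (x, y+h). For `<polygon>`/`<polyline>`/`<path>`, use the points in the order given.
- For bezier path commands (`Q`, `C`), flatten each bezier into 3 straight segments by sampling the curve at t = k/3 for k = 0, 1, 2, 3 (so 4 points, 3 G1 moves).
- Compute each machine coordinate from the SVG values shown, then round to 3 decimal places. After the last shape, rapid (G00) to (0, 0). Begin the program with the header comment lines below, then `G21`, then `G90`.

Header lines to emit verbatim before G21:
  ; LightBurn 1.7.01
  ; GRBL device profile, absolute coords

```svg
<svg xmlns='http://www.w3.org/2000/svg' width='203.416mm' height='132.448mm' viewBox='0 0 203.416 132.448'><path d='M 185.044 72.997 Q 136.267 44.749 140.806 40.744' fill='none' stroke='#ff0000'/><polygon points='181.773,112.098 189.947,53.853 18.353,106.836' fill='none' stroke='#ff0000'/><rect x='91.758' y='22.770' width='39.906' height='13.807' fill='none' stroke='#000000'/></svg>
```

; LightBurn 1.7.01
; GRBL device profile, absolute coords
G21
G90
G00 X185.044 Y59.451
M3 S721
G1 X158.450 Y75.589 F818
G1 X143.704 Y86.340 F818
G1 X140.806 Y91.704 F818
M5
G00 X181.773 Y20.350
M3 S721
G1 X189.947 Y78.595 F818
G1 X18.353 Y25.612 F818
G1 X181.773 Y20.350 F818
M5
G00 X91.758 Y109.678
M3 S251
G1 X131.664 Y109.678 F3057
G1 X131.664 Y95.871 F3057
G1 X91.758 Y95.871 F3057
G1 X91.758 Y109.678 F3057
M5
G00 X0.000 Y0.000

viewBox `0 0 203.416 132.448` with mm width/height → 1 unit = 1 mm. Flip: y_m = 132.448 − y_svg.

**Shape 1** — `<path>` quadratic bezier, stroke `#ff0000` → cut (S721, F818). Control points (SVG): P0=(185.044,72.997), P1=(136.267,44.749), P2=(140.806,40.744); sampled at t=k/3. Machine vertices: (185.044,59.451) → (158.450,75.589) → (143.704,86.340) → (140.806,91.704). Open path.

**Shape 2** — `<polygon>` closed polygon, stroke `#ff0000` → cut (S721, F818). Machine vertices: (181.773,20.350) → (189.947,78.595) → (18.353,25.612) → (181.773,20.350). Closed: final G1 returns to the first vertex.

**Shape 3** — `<rect>` rectangle, stroke `#000000` → engrave (S251, F3057). Machine vertices: (91.758,109.678) → (131.664,109.678) → (131.664,95.871) → (91.758,95.871) → (91.758,109.678). Closed: final G1 returns to the first vertex.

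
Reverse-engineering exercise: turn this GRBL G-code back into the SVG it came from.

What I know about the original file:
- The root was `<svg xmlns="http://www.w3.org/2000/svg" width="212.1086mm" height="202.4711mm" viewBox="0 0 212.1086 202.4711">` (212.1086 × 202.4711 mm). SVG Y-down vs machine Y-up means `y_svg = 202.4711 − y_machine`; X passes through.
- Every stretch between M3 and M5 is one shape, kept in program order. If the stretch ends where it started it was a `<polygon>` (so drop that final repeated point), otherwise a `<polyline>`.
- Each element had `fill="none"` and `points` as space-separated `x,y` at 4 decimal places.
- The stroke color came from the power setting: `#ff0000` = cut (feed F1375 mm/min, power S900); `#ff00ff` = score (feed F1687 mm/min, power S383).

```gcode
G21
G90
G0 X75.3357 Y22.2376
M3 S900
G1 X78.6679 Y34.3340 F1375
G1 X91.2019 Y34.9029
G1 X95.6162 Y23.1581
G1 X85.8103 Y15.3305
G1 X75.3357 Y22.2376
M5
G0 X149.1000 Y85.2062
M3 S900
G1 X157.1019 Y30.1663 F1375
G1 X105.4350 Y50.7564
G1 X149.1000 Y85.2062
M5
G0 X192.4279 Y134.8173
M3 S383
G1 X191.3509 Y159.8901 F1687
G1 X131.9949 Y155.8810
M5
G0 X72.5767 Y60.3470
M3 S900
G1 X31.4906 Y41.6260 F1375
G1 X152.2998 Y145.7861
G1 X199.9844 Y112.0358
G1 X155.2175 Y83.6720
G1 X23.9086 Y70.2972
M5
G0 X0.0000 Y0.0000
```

Machine Y-up, SVG Y-down with viewBox height 202.4711, so y_svg = 202.4711 − y_machine; X carries over.

Run 1: power S900 maps to stroke `#ff0000` (cut). The run returns to its start, so emit a `<polygon>` with points (Y-flipped): 75.3357,180.2335 78.6679,168.1371 91.2019,167.5682 95.6162,179.3130 85.8103,187.1406.

Run 2: S900 ⇒ cut layer `#ff0000`. The run returns to its start, so emit a `<polygon>` with points (Y-flipped): 149.1000,117.2649 157.1019,172.3048 105.4350,151.7147.

Run 3: S383 ⇒ score layer `#ff00ff`. The run is open, so emit a `<polyline>` with points (Y-flipped): 192.4279,67.6538 191.3509,42.5810 131.9949,46.5901.

Run 4: S900 ⇒ cut layer `#ff0000`. The run is open, so emit a `<polyline>` with points (Y-flipped): 72.5767,142.1241 31.4906,160.8451 152.2998,56.6850 199.9844,90.4353 155.2175,118.7991 23.9086,132.1739.

<svg xmlns="http://www.w3.org/2000/svg" width="212.1086mm" height="202.4711mm" viewBox="0 0 212.1086 202.4711">
  <polygon points="75.3357,180.2335 78.6679,168.1371 91.2019,167.5682 95.6162,179.3130 85.8103,187.1406" fill="none" stroke="#ff0000"/>
  <polygon points="149.1000,117.2649 157.1019,172.3048 105.4350,151.7147" fill="none" stroke="#ff0000"/>
  <polyline points="192.4279,67.6538 191.3509,42.5810 131.9949,46.5901" fill="none" stroke="#ff00ff"/>
  <polyline points="72.5767,142.1241 31.4906,160.8451 152.2998,56.6850 199.9844,90.4353 155.2175,118.7991 23.9086,132.1739" fill="none" stroke="#ff0000"/>
</svg>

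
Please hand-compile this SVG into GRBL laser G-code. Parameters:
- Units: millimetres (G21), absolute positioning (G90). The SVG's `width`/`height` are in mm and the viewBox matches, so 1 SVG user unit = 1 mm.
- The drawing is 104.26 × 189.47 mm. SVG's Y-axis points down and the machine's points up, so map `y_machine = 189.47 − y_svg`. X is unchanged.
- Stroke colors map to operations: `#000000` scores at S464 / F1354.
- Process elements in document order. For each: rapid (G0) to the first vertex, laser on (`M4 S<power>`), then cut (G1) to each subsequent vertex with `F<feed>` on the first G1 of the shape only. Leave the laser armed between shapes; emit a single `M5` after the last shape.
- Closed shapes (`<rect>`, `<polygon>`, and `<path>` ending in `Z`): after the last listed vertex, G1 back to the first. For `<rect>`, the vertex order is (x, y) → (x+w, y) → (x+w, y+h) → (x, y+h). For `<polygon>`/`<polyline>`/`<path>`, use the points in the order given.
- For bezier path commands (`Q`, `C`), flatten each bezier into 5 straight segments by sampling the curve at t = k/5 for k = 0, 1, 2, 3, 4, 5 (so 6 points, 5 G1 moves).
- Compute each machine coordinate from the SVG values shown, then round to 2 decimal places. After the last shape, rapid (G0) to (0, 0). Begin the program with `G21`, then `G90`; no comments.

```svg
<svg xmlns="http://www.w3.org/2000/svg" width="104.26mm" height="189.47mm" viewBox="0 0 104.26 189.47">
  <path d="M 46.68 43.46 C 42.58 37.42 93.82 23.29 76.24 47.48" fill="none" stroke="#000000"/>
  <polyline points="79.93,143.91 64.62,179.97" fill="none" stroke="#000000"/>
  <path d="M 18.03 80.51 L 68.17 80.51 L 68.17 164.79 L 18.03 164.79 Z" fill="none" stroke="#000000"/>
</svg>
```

G21
G90
G0 X46.68 Y146.01
M4 S464
G1 X49.87 Y150.23 F1354
G1 X60.38 Y154.17
G1 X72.25 Y155.59
G1 X79.52 Y152.28
G1 X76.24 Y141.99
G0 X79.93 Y45.56
M4 S464
G1 X64.62 Y9.50 F1354
G0 X18.03 Y108.96
M4 S464
G1 X68.17 Y108.96 F1354
G1 X68.17 Y24.68
G1 X18.03 Y24.68
G1 X18.03 Y108.96
M5
G0 X0.00 Y0.00

viewBox `0 0 104.26 189.47` with mm width/height → 1 unit = 1 mm. Flip: y_m = 189.47 − y_svg.

**Shape 1** — `<path>` cubic bezier, stroke `#000000` → score (S464, F1354). Control points (SVG): P0=(46.68,43.46), P1=(42.58,37.42), P2=(93.82,23.29), P3=(76.24,47.48); sampled at t=k/5. Machine vertices: (46.68,146.01) → (49.87,150.23) → (60.38,154.17) → (72.25,155.59) → (79.52,152.28) → (76.24,141.99). Open path.

**Shape 2** — `<polyline>` line segment, stroke `#000000` → score (S464, F1354). Machine vertices: (79.93,45.56) → (64.62,9.50). Open path.

**Shape 3** — `<path>` rectangle, stroke `#000000` → score (S464, F1354). Machine vertices: (18.03,108.96) → (68.17,108.96) → (68.17,24.68) → (18.03,24.68) → (18.03,108.96). Closed: final G1 returns to the first vertex.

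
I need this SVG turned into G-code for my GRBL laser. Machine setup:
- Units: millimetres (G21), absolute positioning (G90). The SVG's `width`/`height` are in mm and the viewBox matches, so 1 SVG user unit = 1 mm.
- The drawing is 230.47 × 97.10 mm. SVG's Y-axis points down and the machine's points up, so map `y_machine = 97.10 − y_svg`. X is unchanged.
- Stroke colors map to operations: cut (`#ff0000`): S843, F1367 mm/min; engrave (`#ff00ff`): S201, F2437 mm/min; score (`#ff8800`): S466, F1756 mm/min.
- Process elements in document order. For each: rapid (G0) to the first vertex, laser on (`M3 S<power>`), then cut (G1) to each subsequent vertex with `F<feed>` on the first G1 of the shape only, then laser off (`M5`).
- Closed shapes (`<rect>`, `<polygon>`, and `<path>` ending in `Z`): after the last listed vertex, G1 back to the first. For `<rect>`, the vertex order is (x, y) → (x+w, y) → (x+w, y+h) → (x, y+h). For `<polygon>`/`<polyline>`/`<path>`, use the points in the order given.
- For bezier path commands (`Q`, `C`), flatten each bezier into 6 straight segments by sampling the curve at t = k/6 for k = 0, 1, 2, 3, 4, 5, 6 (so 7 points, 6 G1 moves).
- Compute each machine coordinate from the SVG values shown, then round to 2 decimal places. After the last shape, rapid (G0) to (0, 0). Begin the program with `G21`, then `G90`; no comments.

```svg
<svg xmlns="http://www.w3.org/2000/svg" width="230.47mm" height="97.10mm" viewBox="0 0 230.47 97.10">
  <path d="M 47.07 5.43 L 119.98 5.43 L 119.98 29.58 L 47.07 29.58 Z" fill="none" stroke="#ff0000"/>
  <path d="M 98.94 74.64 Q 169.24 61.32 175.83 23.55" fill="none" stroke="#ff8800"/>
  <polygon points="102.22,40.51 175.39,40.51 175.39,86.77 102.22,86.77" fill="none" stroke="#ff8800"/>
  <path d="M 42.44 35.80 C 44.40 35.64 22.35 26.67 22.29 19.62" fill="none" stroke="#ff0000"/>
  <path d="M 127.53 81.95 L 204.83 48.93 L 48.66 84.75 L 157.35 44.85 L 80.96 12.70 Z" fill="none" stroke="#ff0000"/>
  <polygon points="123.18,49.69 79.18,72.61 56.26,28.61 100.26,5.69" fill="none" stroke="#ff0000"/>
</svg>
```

G21
G90
G0 X47.07 Y91.67
M3 S843
G1 X119.98 Y91.67 F1367
G1 X119.98 Y67.52
G1 X47.07 Y67.52
G1 X47.07 Y91.67
M5
G0 X98.94 Y22.46
M3 S466
G1 X120.60 Y27.58 F1756
G1 X138.73 Y34.06
G1 X153.31 Y41.89
G1 X164.36 Y51.09
G1 X171.86 Y61.64
G1 X175.83 Y73.55
M5
G0 X102.22 Y56.59
M3 S466
G1 X175.39 Y56.59 F1756
G1 X175.39 Y10.33
G1 X102.22 Y10.33
G1 X102.22 Y56.59
M5
G0 X42.44 Y61.30
M3 S843
G1 X41.63 Y62.06 F1367
G1 X38.10 Y64.00
G1 X33.12 Y66.81
G1 X27.98 Y70.19
G1 X23.94 Y73.84
G1 X22.29 Y77.48
M5
G0 X127.53 Y15.15
M3 S843
G1 X204.83 Y48.17 F1367
G1 X48.66 Y12.35
G1 X157.35 Y52.25
G1 X80.96 Y84.40
G1 X127.53 Y15.15
M5
G0 X123.18 Y47.41
M3 S843
G1 X79.18 Y24.49 F1367
G1 X56.26 Y68.49
G1 X100.26 Y91.41
G1 X123.18 Y47.41
M5
G0 X0.00 Y0.00

1 u = 1 mm; y_m = 97.10 − y.

[1] `<path>` rectangle, #ff0000→cut S843 F1367: (47.07,91.67) → (119.98,91.67) → (119.98,67.52) → (47.07,67.52) → (47.07,91.67) (closed)

[2] `<path>` quadratic bezier, #ff8800→score S466 F1756: (98.94,22.46) → (120.60,27.58) → (138.73,34.06) → (153.31,41.89) → (164.36,51.09) → (171.86,61.64) → (175.83,73.55)

[3] `<polygon>` rectangle, #ff8800→score S466 F1756: (102.22,56.59) → (175.39,56.59) → (175.39,10.33) → (102.22,10.33) → (102.22,56.59) (closed)

[4] `<path>` cubic bezier, #ff0000→cut S843 F1367: (42.44,61.30) → (41.63,62.06) → (38.10,64.00) → (33.12,66.81) → (27.98,70.19) → (23.94,73.84) → (22.29,77.48)

[5] `<path>` closed polygon, #ff0000→cut S843 F1367: (127.53,15.15) → (204.83,48.17) → (48.66,12.35) → (157.35,52.25) → (80.96,84.40) → (127.53,15.15) (closed)

[6] `<polygon>` regular polygon, #ff0000→cut S843 F1367: (123.18,47.41) → (79.18,24.49) → (56.26,68.49) → (100.26,91.41) → (123.18,47.41) (closed)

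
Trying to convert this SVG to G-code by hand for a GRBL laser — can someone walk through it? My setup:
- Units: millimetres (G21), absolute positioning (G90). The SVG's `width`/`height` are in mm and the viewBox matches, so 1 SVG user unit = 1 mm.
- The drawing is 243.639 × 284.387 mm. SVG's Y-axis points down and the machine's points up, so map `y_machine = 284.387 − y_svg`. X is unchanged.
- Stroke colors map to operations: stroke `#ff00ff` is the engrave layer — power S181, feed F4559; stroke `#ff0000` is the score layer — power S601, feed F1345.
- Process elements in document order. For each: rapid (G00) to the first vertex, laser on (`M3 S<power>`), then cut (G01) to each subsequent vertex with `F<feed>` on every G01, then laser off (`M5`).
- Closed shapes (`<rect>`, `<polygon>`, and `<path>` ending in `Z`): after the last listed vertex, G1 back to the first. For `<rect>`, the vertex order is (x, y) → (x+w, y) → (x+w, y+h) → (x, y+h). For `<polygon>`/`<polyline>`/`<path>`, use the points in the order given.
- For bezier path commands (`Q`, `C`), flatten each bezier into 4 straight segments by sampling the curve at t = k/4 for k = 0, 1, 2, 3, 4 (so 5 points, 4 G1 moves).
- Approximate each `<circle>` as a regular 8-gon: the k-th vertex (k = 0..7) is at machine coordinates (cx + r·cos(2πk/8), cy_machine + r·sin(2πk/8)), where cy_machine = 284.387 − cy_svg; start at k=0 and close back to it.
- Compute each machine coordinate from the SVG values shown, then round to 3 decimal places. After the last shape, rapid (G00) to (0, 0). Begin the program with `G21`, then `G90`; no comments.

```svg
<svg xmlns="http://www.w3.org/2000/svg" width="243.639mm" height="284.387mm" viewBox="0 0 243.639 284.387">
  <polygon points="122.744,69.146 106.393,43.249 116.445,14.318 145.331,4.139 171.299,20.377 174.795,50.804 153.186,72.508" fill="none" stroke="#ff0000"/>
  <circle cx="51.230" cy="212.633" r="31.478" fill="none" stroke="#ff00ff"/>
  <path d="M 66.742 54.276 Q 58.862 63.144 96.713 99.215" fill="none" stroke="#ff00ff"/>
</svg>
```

Since the viewBox matches the mm dimensions, user units are millimetres directly. The only transform is the Y-flip y_m = 284.387 − y_svg.

Shape 1 is a regular polygon drawn with `<polygon>`. Its stroke #ff0000 means score at S601, F1345. After flipping Y the toolpath is (122.744,215.241) → (106.393,241.138) → (116.445,270.069) → (145.331,280.248) → (171.299,264.010) → (174.795,233.583) → (153.186,211.879) → (122.744,215.241), returning to the start.

Shape 2 is a circle drawn with `<circle>`. Its stroke #ff00ff means engrave at S181, F4559. After flipping Y the toolpath is (82.708,71.754) → (73.488,94.012) → (51.230,103.232) → (28.972,94.012) → (19.752,71.754) → (28.972,49.496) → (51.230,40.276) → (73.488,49.496) → (82.708,71.754), returning to the start.

Shape 3 is a quadratic bezier drawn with `<path>`. Its stroke #ff00ff means engrave at S181, F4559. After flipping Y the toolpath is (66.742,230.111) → (65.660,223.977) → (70.295,214.442) → (80.646,201.507) → (96.713,185.172).

G21
G90
G00 X122.744 Y215.241
M3 S601
G01 X106.393 Y241.138 F1345
G01 X116.445 Y270.069 F1345
G01 X145.331 Y280.248 F1345
G01 X171.299 Y264.010 F1345
G01 X174.795 Y233.583 F1345
G01 X153.186 Y211.879 F1345
G01 X122.744 Y215.241 F1345
M5
G00 X82.708 Y71.754
M3 S181
G01 X73.488 Y94.012 F4559
G01 X51.230 Y103.232 F4559
G01 X28.972 Y94.012 F4559
G01 X19.752 Y71.754 F4559
G01 X28.972 Y49.496 F4559
G01 X51.230 Y40.276 F4559
G01 X73.488 Y49.496 F4559
G01 X82.708 Y71.754 F4559
M5
G00 X66.742 Y230.111
M3 S181
G01 X65.660 Y223.977 F4559
G01 X70.295 Y214.442 F4559
G01 X80.646 Y201.507 F4559
G01 X96.713 Y185.172 F4559
M5
G00 X0.000 Y0.000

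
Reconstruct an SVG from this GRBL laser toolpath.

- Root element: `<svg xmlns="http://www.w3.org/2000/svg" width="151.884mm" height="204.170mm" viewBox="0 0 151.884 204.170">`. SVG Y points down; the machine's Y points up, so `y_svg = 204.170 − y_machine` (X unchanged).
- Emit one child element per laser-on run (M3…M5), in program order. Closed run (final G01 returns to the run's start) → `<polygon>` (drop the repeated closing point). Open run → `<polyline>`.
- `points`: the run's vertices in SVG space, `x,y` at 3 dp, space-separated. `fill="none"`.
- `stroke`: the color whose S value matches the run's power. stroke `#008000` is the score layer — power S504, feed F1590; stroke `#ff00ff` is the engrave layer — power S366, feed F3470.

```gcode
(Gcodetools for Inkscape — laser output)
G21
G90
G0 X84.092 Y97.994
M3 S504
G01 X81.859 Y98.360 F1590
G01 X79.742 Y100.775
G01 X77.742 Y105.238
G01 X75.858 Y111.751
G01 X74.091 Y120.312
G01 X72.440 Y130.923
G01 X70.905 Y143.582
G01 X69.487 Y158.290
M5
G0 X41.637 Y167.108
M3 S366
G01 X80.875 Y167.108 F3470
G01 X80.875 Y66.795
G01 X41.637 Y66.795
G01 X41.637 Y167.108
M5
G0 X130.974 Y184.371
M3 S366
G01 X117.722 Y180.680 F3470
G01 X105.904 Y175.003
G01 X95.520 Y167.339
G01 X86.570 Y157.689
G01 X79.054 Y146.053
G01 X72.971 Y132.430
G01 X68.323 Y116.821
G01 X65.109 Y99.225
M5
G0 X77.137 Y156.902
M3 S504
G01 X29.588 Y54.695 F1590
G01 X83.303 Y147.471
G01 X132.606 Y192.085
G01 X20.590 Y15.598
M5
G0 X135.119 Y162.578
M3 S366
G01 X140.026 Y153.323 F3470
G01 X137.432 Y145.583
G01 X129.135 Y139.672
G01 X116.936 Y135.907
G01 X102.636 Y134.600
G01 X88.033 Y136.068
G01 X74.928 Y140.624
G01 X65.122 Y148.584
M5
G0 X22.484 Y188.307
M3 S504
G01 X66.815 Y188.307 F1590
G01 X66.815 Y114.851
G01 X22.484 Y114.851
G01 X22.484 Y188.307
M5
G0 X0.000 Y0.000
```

<svg xmlns="http://www.w3.org/2000/svg" width="151.884mm" height="204.170mm" viewBox="0 0 151.884 204.170">
  <polyline points="84.092,106.176 81.859,105.810 79.742,103.395 77.742,98.932 75.858,92.419 74.091,83.858 72.440,73.247 70.905,60.588 69.487,45.880" fill="none" stroke="#008000"/>
  <polygon points="41.637,37.062 80.875,37.062 80.875,137.375 41.637,137.375" fill="none" stroke="#ff00ff"/>
  <polyline points="130.974,19.799 117.722,23.490 105.904,29.167 95.520,36.831 86.570,46.481 79.054,58.117 72.971,71.740 68.323,87.349 65.109,104.945" fill="none" stroke="#ff00ff"/>
  <polyline points="77.137,47.268 29.588,149.475 83.303,56.699 132.606,12.085 20.590,188.572" fill="none" stroke="#008000"/>
  <polyline points="135.119,41.592 140.026,50.847 137.432,58.587 129.135,64.498 116.936,68.263 102.636,69.570 88.033,68.102 74.928,63.546 65.122,55.586" fill="none" stroke="#ff00ff"/>
  <polygon points="22.484,15.863 66.815,15.863 66.815,89.319 22.484,89.319" fill="none" stroke="#008000"/>
</svg>

Machine Y-up, SVG Y-down with viewBox height 204.170, so y_svg = 204.170 − y_machine; X carries over.

Run 1: S504 ⇒ score layer `#008000`. The run is open, so emit a `<polyline>` with points (Y-flipped): 84.092,106.176 81.859,105.810 79.742,103.395 77.742,98.932 75.858,92.419 74.091,83.858 72.440,73.247 70.905,60.588 69.487,45.880.

Run 2: the run's S366 means `#ff00ff` (engrave). The run returns to its start, so emit a `<polygon>` with points (Y-flipped): 41.637,37.062 80.875,37.062 80.875,137.375 41.637,137.375.

Run 3: power S366 maps to stroke `#ff00ff` (engrave). The run is open, so emit a `<polyline>` with points (Y-flipped): 130.974,19.799 117.722,23.490 105.904,29.167 95.520,36.831 86.570,46.481 79.054,58.117 72.971,71.740 68.323,87.349 65.109,104.945.

Run 4: S504 ⇒ score layer `#008000`. The run is open, so emit a `<polyline>` with points (Y-flipped): 77.137,47.268 29.588,149.475 83.303,56.699 132.606,12.085 20.590,188.572.

Run 5: power S366 maps to stroke `#ff00ff` (engrave). The run is open, so emit a `<polyline>` with points (Y-flipped): 135.119,41.592 140.026,50.847 137.432,58.587 129.135,64.498 116.936,68.263 102.636,69.570 88.033,68.102 74.928,63.546 65.122,55.586.

Run 6: S504 ⇒ score layer `#008000`. The run returns to its start, so emit a `<polygon>` with points (Y-flipped): 22.484,15.863 66.815,15.863 66.815,89.319 22.484,89.319.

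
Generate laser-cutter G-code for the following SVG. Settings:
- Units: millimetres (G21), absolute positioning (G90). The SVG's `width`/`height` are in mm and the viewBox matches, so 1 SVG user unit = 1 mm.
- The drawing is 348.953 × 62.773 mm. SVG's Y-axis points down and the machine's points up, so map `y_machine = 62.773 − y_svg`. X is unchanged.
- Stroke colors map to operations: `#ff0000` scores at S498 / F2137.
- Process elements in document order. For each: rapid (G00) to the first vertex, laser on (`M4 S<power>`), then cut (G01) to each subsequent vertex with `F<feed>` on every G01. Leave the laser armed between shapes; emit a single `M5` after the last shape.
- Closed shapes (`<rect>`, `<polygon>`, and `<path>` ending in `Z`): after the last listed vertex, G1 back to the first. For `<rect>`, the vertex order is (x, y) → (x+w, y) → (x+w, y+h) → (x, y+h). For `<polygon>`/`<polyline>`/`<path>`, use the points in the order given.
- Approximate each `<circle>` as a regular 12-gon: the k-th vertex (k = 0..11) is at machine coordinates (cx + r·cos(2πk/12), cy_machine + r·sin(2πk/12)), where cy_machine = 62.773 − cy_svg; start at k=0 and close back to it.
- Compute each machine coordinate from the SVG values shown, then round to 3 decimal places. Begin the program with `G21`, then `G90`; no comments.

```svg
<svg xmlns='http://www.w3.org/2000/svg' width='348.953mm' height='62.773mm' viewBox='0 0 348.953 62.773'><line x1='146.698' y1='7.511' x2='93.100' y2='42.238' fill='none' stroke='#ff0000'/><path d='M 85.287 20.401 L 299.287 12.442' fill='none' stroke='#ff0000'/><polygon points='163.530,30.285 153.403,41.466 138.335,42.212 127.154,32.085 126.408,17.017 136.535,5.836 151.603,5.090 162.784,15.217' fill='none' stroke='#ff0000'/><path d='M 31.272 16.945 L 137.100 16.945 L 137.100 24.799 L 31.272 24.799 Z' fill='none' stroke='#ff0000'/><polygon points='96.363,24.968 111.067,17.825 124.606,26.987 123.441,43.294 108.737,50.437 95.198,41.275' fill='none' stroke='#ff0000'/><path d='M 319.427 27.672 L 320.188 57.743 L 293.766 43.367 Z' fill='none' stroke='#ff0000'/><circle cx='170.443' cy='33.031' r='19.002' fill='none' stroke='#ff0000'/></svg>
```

1 u = 1 mm; y_m = 62.773 − y.

[1] `<line>` line segment, #ff0000→score S498 F2137: (146.698,55.262) → (93.100,20.535)

[2] `<path>` line segment, #ff0000→score S498 F2137: (85.287,42.372) → (299.287,50.331)

[3] `<polygon>` regular polygon, #ff0000→score S498 F2137: (163.530,32.488) → (153.403,21.307) → (138.335,20.561) → (127.154,30.688) → (126.408,45.756) → (136.535,56.937) → (151.603,57.683) → (162.784,47.556) → (163.530,32.488) (closed)

[4] `<path>` rectangle, #ff0000→score S498 F2137: (31.272,45.828) → (137.100,45.828) → (137.100,37.974) → (31.272,37.974) → (31.272,45.828) (closed)

[5] `<polygon>` regular polygon, #ff0000→score S498 F2137: (96.363,37.805) → (111.067,44.948) → (124.606,35.786) → (123.441,19.479) → (108.737,12.336) → (95.198,21.498) → (96.363,37.805) (closed)

[6] `<path>` regular polygon, #ff0000→score S498 F2137: (319.427,35.101) → (320.188,5.030) → (293.766,19.406) → (319.427,35.101) (closed)

[7] `<circle>` circle, #ff0000→score S498 F2137: (189.445,29.742) → (186.899,39.243) → (179.944,46.198) → (170.443,48.744) → (160.942,46.198) → (153.987,39.243) → (151.441,29.742) → (153.987,20.241) → (160.942,13.286) → (170.443,10.740) → (179.944,13.286) → (186.899,20.241) → (189.445,29.742) (closed)

G21
G90
G00 X146.698 Y55.262
M4 S498
G01 X93.100 Y20.535 F2137
G00 X85.287 Y42.372
M4 S498
G01 X299.287 Y50.331 F2137
G00 X163.530 Y32.488
M4 S498
G01 X153.403 Y21.307 F2137
G01 X138.335 Y20.561 F2137
G01 X127.154 Y30.688 F2137
G01 X126.408 Y45.756 F2137
G01 X136.535 Y56.937 F2137
G01 X151.603 Y57.683 F2137
G01 X162.784 Y47.556 F2137
G01 X163.530 Y32.488 F2137
G00 X31.272 Y45.828
M4 S498
G01 X137.100 Y45.828 F2137
G01 X137.100 Y37.974 F2137
G01 X31.272 Y37.974 F2137
G01 X31.272 Y45.828 F2137
G00 X96.363 Y37.805
M4 S498
G01 X111.067 Y44.948 F2137
G01 X124.606 Y35.786 F2137
G01 X123.441 Y19.479 F2137
G01 X108.737 Y12.336 F2137
G01 X95.198 Y21.498 F2137
G01 X96.363 Y37.805 F2137
G00 X319.427 Y35.101
M4 S498
G01 X320.188 Y5.030 F2137
G01 X293.766 Y19.406 F2137
G01 X319.427 Y35.101 F2137
G00 X189.445 Y29.742
M4 S498
G01 X186.899 Y39.243 F2137
G01 X179.944 Y46.198 F2137
G01 X170.443 Y48.744 F2137
G01 X160.942 Y46.198 F2137
G01 X153.987 Y39.243 F2137
G01 X151.441 Y29.742 F2137
G01 X153.987 Y20.241 F2137
G01 X160.942 Y13.286 F2137
G01 X170.443 Y10.740 F2137
G01 X179.944 Y13.286 F2137
G01 X186.899 Y20.241 F2137
G01 X189.445 Y29.742 F2137
M5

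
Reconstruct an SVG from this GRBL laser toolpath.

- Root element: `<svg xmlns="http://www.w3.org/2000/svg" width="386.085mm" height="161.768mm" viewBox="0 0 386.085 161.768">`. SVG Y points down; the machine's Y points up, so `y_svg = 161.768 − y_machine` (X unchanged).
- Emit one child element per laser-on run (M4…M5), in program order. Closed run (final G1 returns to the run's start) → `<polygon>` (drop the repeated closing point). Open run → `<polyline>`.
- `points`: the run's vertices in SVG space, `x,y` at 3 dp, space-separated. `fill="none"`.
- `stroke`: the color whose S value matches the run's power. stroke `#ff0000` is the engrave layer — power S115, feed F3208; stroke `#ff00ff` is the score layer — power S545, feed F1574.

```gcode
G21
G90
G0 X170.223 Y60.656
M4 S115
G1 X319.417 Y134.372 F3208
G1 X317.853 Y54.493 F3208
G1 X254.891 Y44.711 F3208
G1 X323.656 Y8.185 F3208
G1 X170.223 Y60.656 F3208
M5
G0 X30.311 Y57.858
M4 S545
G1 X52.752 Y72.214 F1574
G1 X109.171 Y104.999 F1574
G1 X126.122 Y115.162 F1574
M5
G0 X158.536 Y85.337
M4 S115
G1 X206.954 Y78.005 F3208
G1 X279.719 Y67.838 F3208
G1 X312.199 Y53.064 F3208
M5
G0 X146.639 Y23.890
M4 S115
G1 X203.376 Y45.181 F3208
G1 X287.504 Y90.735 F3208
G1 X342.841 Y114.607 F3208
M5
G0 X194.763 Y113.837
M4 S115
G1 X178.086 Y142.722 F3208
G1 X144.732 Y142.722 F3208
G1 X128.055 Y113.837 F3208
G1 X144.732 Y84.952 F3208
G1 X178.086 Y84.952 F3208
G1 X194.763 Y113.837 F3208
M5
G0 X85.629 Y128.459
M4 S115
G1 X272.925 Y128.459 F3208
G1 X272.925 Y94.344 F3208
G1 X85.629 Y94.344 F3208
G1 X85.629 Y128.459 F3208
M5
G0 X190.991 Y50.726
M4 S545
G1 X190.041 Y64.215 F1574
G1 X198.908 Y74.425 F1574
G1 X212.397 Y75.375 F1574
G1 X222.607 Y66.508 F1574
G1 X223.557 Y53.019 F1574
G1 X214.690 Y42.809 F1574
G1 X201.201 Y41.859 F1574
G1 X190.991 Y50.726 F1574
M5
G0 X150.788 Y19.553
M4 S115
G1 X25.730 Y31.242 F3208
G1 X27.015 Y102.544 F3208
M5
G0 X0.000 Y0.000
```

<svg xmlns="http://www.w3.org/2000/svg" width="386.085mm" height="161.768mm" viewBox="0 0 386.085 161.768">
  <polygon points="170.223,101.112 319.417,27.396 317.853,107.275 254.891,117.057 323.656,153.583" fill="none" stroke="#ff0000"/>
  <polyline points="30.311,103.910 52.752,89.554 109.171,56.769 126.122,46.606" fill="none" stroke="#ff00ff"/>
  <polyline points="158.536,76.431 206.954,83.763 279.719,93.930 312.199,108.704" fill="none" stroke="#ff0000"/>
  <polyline points="146.639,137.878 203.376,116.587 287.504,71.033 342.841,47.161" fill="none" stroke="#ff0000"/>
  <polygon points="194.763,47.931 178.086,19.046 144.732,19.046 128.055,47.931 144.732,76.816 178.086,76.816" fill="none" stroke="#ff0000"/>
  <polygon points="85.629,33.309 272.925,33.309 272.925,67.424 85.629,67.424" fill="none" stroke="#ff0000"/>
  <polygon points="190.991,111.042 190.041,97.553 198.908,87.343 212.397,86.393 222.607,95.260 223.557,108.749 214.690,118.959 201.201,119.909" fill="none" stroke="#ff00ff"/>
  <polyline points="150.788,142.215 25.730,130.526 27.015,59.224" fill="none" stroke="#ff0000"/>
</svg>

y_svg = 161.768 − y_m.

[1] S115→`#ff0000` (engrave); closed run; points: 170.223,101.112 319.417,27.396 317.853,107.275 254.891,117.057 323.656,153.583

[2] S545→`#ff00ff` (score); open run; points: 30.311,103.910 52.752,89.554 109.171,56.769 126.122,46.606

[3] S115→`#ff0000` (engrave); open run; points: 158.536,76.431 206.954,83.763 279.719,93.930 312.199,108.704

[4] S115→`#ff0000` (engrave); open run; points: 146.639,137.878 203.376,116.587 287.504,71.033 342.841,47.161

[5] S115→`#ff0000` (engrave); closed run; points: 194.763,47.931 178.086,19.046 144.732,19.046 128.055,47.931 144.732,76.816 178.086,76.816

[6] S115→`#ff0000` (engrave); closed run; points: 85.629,33.309 272.925,33.309 272.925,67.424 85.629,67.424

[7] S545→`#ff00ff` (score); closed run; points: 190.991,111.042 190.041,97.553 198.908,87.343 212.397,86.393 222.607,95.260 223.557,108.749 214.690,118.959 201.201,119.909

[8] S115→`#ff0000` (engrave); open run; points: 150.788,142.215 25.730,130.526 27.015,59.224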